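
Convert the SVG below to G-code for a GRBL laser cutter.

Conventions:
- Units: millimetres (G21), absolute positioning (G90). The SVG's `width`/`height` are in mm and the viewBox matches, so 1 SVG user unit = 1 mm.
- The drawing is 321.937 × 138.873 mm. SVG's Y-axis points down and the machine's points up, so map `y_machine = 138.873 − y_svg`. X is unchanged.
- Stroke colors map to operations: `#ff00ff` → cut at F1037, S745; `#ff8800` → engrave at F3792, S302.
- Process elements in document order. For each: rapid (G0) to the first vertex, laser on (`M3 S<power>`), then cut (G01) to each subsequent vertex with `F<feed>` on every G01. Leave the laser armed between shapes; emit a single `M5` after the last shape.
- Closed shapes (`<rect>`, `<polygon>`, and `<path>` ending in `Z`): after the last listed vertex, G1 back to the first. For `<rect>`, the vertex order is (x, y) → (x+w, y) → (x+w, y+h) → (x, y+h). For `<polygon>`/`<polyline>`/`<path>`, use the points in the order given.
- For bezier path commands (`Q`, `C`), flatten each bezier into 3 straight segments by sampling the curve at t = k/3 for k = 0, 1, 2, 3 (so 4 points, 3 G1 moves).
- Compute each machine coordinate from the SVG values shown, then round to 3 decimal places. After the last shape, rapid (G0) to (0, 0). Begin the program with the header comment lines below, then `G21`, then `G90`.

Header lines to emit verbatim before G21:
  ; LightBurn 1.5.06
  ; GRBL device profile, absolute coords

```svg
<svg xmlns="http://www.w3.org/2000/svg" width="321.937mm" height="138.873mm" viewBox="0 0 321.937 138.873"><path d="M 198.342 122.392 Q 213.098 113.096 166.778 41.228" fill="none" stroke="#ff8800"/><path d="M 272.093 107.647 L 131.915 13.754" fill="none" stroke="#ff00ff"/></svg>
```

; LightBurn 1.5.06
; GRBL device profile, absolute coords
G21
G90
G0 X198.342 Y16.481
M3 S302
G01 X201.393 Y29.631 F3792
G01 X190.872 Y56.685 F3792
G01 X166.778 Y97.645 F3792
G0 X272.093 Y31.226
M3 S745
G01 X131.915 Y125.119 F1037
M5
G0 X0.000 Y0.000

viewBox `0 0 321.937 138.873` with mm width/height → 1 unit = 1 mm. Flip: y_m = 138.873 − y_svg.

**Shape 1** — `<path>` quadratic bezier, stroke `#ff8800` → engrave (S302, F3792). Control points (SVG): P0=(198.342,122.392), P1=(213.098,113.096), P2=(166.778,41.228); sampled at t=k/3. Machine vertices: (198.342,16.481) → (201.393,29.631) → (190.872,56.685) → (166.778,97.645). Open path.

**Shape 2** — `<path>` line segment, stroke `#ff00ff` → cut (S745, F1037). Machine vertices: (272.093,31.226) → (131.915,125.119). Open path.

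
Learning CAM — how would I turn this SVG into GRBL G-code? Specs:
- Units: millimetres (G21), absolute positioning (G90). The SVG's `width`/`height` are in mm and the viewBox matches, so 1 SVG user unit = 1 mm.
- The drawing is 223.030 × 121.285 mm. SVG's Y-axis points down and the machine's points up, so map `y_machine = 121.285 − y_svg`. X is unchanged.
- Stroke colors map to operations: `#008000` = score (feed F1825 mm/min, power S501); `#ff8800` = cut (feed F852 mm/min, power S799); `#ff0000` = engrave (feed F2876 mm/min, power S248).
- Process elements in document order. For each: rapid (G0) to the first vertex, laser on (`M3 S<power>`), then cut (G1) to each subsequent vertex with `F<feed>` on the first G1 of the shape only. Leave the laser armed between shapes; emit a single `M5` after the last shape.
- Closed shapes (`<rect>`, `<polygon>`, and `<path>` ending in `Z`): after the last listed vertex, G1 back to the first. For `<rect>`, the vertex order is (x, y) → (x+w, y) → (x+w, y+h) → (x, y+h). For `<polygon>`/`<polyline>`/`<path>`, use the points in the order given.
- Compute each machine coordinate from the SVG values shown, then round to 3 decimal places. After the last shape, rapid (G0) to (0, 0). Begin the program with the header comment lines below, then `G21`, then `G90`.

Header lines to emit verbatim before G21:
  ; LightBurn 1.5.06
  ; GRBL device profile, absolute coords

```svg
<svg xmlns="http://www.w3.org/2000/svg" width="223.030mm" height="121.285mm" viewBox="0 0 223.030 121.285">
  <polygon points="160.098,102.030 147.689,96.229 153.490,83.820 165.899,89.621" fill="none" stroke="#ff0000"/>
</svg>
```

; LightBurn 1.5.06
; GRBL device profile, absolute coords
G21
G90
G0 X160.098 Y19.255
M3 S248
G1 X147.689 Y25.056 F2876
G1 X153.490 Y37.465
G1 X165.899 Y31.664
G1 X160.098 Y19.255
M5
G0 X0.000 Y0.000

1 u = 1 mm; y_m = 121.285 − y.

[1] `<polygon>` regular polygon, #ff0000→engrave S248 F2876: (160.098,19.255) → (147.689,25.056) → (153.490,37.465) → (165.899,31.664) → (160.098,19.255) (closed)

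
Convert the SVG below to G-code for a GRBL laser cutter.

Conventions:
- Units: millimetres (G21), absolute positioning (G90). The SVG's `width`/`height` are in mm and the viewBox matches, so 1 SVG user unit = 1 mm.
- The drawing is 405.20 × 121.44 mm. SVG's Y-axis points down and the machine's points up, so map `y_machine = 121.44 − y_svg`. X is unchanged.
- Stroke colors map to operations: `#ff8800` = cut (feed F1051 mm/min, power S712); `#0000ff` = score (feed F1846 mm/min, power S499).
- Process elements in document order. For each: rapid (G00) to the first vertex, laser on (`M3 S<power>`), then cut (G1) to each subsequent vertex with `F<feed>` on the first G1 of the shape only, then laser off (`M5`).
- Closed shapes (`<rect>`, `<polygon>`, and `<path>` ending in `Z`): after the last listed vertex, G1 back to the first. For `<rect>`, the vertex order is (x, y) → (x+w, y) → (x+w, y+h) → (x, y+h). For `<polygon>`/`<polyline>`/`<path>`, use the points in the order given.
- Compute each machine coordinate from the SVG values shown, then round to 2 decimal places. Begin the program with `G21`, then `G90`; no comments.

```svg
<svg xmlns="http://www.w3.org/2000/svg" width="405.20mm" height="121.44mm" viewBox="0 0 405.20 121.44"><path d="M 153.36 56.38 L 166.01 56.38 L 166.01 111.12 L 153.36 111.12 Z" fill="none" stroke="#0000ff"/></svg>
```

1 u = 1 mm; y_m = 121.44 − y.

[1] `<path>` rectangle, #0000ff→score S499 F1846: (153.36,65.06) → (166.01,65.06) → (166.01,10.32) → (153.36,10.32) → (153.36,65.06) (closed)

G21
G90
G00 X153.36 Y65.06
M3 S499
G1 X166.01 Y65.06 F1846
G1 X166.01 Y10.32
G1 X153.36 Y10.32
G1 X153.36 Y65.06
M5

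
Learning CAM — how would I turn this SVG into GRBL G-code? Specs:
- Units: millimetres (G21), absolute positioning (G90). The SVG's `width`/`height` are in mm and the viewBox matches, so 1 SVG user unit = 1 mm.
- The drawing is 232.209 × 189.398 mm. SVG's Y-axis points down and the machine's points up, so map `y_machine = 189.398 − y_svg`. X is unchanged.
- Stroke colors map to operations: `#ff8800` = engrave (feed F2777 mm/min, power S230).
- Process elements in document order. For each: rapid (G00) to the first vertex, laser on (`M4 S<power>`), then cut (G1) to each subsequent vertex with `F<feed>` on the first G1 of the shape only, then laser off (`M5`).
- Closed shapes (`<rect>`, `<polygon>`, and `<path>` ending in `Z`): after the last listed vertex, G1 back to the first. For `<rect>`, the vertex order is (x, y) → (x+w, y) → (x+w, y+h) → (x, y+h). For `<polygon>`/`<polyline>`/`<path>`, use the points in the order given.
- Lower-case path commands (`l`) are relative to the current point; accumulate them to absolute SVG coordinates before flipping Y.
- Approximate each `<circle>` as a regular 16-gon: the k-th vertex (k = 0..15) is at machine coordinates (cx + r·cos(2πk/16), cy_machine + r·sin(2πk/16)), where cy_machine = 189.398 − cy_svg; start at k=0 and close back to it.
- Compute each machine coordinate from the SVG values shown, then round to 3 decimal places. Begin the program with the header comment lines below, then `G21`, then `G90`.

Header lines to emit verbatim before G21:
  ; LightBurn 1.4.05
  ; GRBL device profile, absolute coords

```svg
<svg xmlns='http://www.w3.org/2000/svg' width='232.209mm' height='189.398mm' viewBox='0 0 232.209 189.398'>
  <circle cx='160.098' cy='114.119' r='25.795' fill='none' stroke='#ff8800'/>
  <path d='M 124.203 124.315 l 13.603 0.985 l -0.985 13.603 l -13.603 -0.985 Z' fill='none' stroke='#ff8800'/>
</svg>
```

Since the viewBox matches the mm dimensions, user units are millimetres directly. The only transform is the Y-flip y_m = 189.398 − y_svg.

Shape 1 is a circle drawn with `<circle>`. Its stroke #ff8800 means engrave at S230, F2777. After flipping Y the toolpath is (185.893,75.279) → (183.929,85.150) → (178.338,93.519) → (169.969,99.110) → (160.098,101.074) → (150.227,99.110) → (141.858,93.519) → (136.267,85.150) → (134.303,75.279) → (136.267,65.408) → (141.858,57.039) → (150.227,51.448) → (160.098,49.484) → (169.969,51.448) → (178.338,57.039) → (183.929,65.408) → (185.893,75.279), returning to the start.

Shape 2 is a regular polygon drawn with `<path>`. Its stroke #ff8800 means engrave at S230, F2777. After flipping Y the toolpath is (124.203,65.083) → (137.806,64.098) → (136.821,50.495) → (123.218,51.480) → (124.203,65.083), returning to the start.

; LightBurn 1.4.05
; GRBL device profile, absolute coords
G21
G90
G00 X185.893 Y75.279
M4 S230
G1 X183.929 Y85.150 F2777
G1 X178.338 Y93.519
G1 X169.969 Y99.110
G1 X160.098 Y101.074
G1 X150.227 Y99.110
G1 X141.858 Y93.519
G1 X136.267 Y85.150
G1 X134.303 Y75.279
G1 X136.267 Y65.408
G1 X141.858 Y57.039
G1 X150.227 Y51.448
G1 X160.098 Y49.484
G1 X169.969 Y51.448
G1 X178.338 Y57.039
G1 X183.929 Y65.408
G1 X185.893 Y75.279
M5
G00 X124.203 Y65.083
M4 S230
G1 X137.806 Y64.098 F2777
G1 X136.821 Y50.495
G1 X123.218 Y51.480
G1 X124.203 Y65.083
M5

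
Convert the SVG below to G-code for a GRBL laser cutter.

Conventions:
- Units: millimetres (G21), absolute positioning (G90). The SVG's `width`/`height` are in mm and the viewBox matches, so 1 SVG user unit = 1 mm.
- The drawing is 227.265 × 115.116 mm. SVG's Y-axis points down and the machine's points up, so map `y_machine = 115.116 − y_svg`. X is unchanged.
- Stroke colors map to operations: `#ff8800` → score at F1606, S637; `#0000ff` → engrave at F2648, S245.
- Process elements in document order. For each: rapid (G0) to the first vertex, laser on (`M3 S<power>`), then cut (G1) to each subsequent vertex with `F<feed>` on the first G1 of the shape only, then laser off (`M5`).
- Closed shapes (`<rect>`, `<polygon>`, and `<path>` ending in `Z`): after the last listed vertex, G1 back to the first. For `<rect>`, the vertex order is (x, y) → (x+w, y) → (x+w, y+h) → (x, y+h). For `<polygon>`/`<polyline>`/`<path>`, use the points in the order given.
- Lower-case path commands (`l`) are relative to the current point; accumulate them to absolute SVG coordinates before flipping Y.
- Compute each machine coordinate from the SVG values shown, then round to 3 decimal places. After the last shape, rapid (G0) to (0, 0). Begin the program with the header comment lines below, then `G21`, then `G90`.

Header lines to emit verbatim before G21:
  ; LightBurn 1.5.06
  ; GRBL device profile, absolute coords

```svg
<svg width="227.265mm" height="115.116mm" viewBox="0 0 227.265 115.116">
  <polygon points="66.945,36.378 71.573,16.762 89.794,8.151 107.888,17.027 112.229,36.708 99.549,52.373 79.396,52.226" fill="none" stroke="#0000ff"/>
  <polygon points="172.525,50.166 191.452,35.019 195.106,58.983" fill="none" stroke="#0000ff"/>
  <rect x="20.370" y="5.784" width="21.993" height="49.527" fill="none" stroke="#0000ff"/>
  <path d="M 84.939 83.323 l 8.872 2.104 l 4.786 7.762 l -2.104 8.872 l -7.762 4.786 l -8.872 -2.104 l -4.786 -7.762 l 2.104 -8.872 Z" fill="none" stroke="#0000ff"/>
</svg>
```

1 u = 1 mm; y_m = 115.116 − y.

[1] `<polygon>` regular polygon, #0000ff→engrave S245 F2648: (66.945,78.738) → (71.573,98.354) → (89.794,106.965) → (107.888,98.089) → (112.229,78.408) → (99.549,62.743) → (79.396,62.890) → (66.945,78.738) (closed)

[2] `<polygon>` regular polygon, #0000ff→engrave S245 F2648: (172.525,64.950) → (191.452,80.097) → (195.106,56.133) → (172.525,64.950) (closed)

[3] `<rect>` rectangle, #0000ff→engrave S245 F2648: (20.370,109.332) → (42.363,109.332) → (42.363,59.805) → (20.370,59.805) → (20.370,109.332) (closed)

[4] `<path>` regular polygon, #0000ff→engrave S245 F2648: (84.939,31.793) → (93.811,29.689) → (98.597,21.927) → (96.493,13.055) → (88.731,8.269) → (79.859,10.373) → (75.073,18.135) → (77.177,27.007) → (84.939,31.793) (closed)

; LightBurn 1.5.06
; GRBL device profile, absolute coords
G21
G90
G0 X66.945 Y78.738
M3 S245
G1 X71.573 Y98.354 F2648
G1 X89.794 Y106.965
G1 X107.888 Y98.089
G1 X112.229 Y78.408
G1 X99.549 Y62.743
G1 X79.396 Y62.890
G1 X66.945 Y78.738
M5
G0 X172.525 Y64.950
M3 S245
G1 X191.452 Y80.097 F2648
G1 X195.106 Y56.133
G1 X172.525 Y64.950
M5
G0 X20.370 Y109.332
M3 S245
G1 X42.363 Y109.332 F2648
G1 X42.363 Y59.805
G1 X20.370 Y59.805
G1 X20.370 Y109.332
M5
G0 X84.939 Y31.793
M3 S245
G1 X93.811 Y29.689 F2648
G1 X98.597 Y21.927
G1 X96.493 Y13.055
G1 X88.731 Y8.269
G1 X79.859 Y10.373
G1 X75.073 Y18.135
G1 X77.177 Y27.007
G1 X84.939 Y31.793
M5
G0 X0.000 Y0.000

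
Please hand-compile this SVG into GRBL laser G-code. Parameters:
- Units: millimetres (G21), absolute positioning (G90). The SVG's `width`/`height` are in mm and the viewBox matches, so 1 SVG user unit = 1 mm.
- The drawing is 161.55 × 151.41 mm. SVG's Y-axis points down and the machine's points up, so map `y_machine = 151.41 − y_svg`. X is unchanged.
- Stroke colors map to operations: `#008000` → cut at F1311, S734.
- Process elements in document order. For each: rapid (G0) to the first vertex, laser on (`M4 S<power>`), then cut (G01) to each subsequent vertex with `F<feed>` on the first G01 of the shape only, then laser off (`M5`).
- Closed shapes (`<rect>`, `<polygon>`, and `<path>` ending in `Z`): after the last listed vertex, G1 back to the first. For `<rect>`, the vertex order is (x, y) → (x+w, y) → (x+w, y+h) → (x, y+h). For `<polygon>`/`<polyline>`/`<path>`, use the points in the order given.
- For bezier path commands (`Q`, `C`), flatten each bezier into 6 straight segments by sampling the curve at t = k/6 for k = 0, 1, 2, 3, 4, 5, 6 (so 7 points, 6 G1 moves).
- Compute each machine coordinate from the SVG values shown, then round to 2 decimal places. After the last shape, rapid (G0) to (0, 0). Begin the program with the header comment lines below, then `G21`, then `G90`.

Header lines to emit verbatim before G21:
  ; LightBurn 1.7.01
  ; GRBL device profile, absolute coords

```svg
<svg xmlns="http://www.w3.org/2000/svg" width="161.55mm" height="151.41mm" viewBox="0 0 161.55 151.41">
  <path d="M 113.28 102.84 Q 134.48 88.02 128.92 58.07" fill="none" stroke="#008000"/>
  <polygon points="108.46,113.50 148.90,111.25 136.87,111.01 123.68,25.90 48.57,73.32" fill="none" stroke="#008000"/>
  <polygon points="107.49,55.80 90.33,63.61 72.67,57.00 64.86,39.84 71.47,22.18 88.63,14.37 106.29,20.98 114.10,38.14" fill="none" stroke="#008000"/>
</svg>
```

; LightBurn 1.7.01
; GRBL device profile, absolute coords
G21
G90
G0 X113.28 Y48.57
M4 S734
G01 X119.60 Y53.93 F1311
G01 X124.44 Y60.13
G01 X127.79 Y67.17
G01 X129.65 Y75.05
G01 X130.03 Y83.78
G01 X128.92 Y93.34
M5
G0 X108.46 Y37.91
M4 S734
G01 X148.90 Y40.16 F1311
G01 X136.87 Y40.40
G01 X123.68 Y125.51
G01 X48.57 Y78.09
G01 X108.46 Y37.91
M5
G0 X107.49 Y95.61
M4 S734
G01 X90.33 Y87.80 F1311
G01 X72.67 Y94.41
G01 X64.86 Y111.57
G01 X71.47 Y129.23
G01 X88.63 Y137.04
G01 X106.29 Y130.43
G01 X114.10 Y113.27
G01 X107.49 Y95.61
M5
G0 X0.00 Y0.00

Since the viewBox matches the mm dimensions, user units are millimetres directly. The only transform is the Y-flip y_m = 151.41 − y_svg.

Shape 1 is a quadratic bezier drawn with `<path>`. Its stroke #008000 means cut at S734, F1311. After flipping Y the toolpath is (113.28,48.57) → (119.60,53.93) → (124.44,60.13) → (127.79,67.17) → (129.65,75.05) → (130.03,83.78) → (128.92,93.34).

Shape 2 is a closed polygon drawn with `<polygon>`. Its stroke #008000 means cut at S734, F1311. After flipping Y the toolpath is (108.46,37.91) → (148.90,40.16) → (136.87,40.40) → (123.68,125.51) → (48.57,78.09) → (108.46,37.91), returning to the start.

Shape 3 is a regular polygon drawn with `<polygon>`. Its stroke #008000 means cut at S734, F1311. After flipping Y the toolpath is (107.49,95.61) → (90.33,87.80) → (72.67,94.41) → (64.86,111.57) → (71.47,129.23) → (88.63,137.04) → (106.29,130.43) → (114.10,113.27) → (107.49,95.61), returning to the start.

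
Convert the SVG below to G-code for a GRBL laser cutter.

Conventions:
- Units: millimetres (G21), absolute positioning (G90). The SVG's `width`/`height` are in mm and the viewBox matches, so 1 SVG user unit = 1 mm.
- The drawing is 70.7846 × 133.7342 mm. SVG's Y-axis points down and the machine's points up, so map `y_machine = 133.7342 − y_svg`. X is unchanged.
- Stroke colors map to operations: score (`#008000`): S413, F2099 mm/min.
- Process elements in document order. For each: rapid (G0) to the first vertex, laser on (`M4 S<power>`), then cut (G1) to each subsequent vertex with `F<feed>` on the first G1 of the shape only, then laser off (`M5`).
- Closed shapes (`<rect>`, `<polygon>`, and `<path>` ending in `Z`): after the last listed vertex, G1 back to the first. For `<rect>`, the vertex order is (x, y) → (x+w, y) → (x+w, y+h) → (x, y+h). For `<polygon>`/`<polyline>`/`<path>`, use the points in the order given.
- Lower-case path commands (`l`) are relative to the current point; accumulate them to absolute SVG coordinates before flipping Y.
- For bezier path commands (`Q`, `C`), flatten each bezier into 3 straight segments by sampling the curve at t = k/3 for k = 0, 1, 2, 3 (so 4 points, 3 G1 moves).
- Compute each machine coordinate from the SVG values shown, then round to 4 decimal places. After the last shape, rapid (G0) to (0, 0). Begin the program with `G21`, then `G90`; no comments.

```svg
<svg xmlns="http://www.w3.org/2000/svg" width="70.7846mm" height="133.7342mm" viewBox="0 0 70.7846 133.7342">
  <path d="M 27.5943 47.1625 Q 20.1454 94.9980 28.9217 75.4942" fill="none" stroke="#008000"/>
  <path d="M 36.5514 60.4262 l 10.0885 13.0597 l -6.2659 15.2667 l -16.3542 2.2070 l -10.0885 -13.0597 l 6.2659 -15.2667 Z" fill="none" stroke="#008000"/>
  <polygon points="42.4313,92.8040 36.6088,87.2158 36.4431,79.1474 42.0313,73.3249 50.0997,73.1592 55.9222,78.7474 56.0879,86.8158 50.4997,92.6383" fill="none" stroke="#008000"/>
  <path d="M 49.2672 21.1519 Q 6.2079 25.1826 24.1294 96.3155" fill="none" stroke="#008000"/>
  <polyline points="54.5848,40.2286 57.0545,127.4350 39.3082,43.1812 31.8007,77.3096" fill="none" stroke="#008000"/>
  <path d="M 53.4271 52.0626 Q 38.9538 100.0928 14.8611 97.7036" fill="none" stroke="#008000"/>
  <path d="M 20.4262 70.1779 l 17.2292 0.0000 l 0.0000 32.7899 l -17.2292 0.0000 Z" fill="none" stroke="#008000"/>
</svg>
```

G21
G90
G0 X27.5943 Y86.5717
M4 S413
G1 X24.4312 Y62.1635 F2099
G1 X24.8736 Y52.7196
G1 X28.9217 Y58.2400
M5
G0 X36.5514 Y73.3080
M4 S413
G1 X46.6399 Y60.2483 F2099
G1 X40.3740 Y44.9816
G1 X24.0198 Y42.7746
G1 X13.9313 Y55.8343
G1 X20.1972 Y71.1010
G1 X36.5514 Y73.3080
M5
G0 X42.4313 Y40.9302
M4 S413
G1 X36.6088 Y46.5184 F2099
G1 X36.4431 Y54.5868
G1 X42.0313 Y60.4093
G1 X50.0997 Y60.5750
G1 X55.9222 Y54.9868
G1 X56.0879 Y46.9184
G1 X50.4997 Y41.0959
G1 X42.4313 Y40.9302
M5
G0 X49.2672 Y112.5823
M4 S413
G1 X27.3366 Y102.4394 F2099
G1 X18.9574 Y77.3848
G1 X24.1294 Y37.4187
M5
G0 X54.5848 Y93.5056
M4 S413
G1 X57.0545 Y6.2992 F2099
G1 X39.3082 Y90.5530
G1 X31.8007 Y56.4246
M5
G0 X53.4271 Y81.6716
M4 S413
G1 X42.7094 Y55.2536 F2099
G1 X29.8541 Y40.0400
G1 X14.8611 Y36.0306
M5
G0 X20.4262 Y63.5563
M4 S413
G1 X37.6554 Y63.5563 F2099
G1 X37.6554 Y30.7664
G1 X20.4262 Y30.7664
G1 X20.4262 Y63.5563
M5
G0 X0.0000 Y0.0000

Since the viewBox matches the mm dimensions, user units are millimetres directly. The only transform is the Y-flip y_m = 133.7342 − y_svg.

Shape 1 is a quadratic bezier drawn with `<path>`. Its stroke #008000 means score at S413, F2099. After flipping Y the toolpath is (27.5943,86.5717) → (24.4312,62.1635) → (24.8736,52.7196) → (28.9217,58.2400).

Shape 2 is a regular polygon drawn with `<path>`. Its stroke #008000 means score at S413, F2099. After flipping Y the toolpath is (36.5514,73.3080) → (46.6399,60.2483) → (40.3740,44.9816) → (24.0198,42.7746) → (13.9313,55.8343) → (20.1972,71.1010) → (36.5514,73.3080), returning to the start.

Shape 3 is a regular polygon drawn with `<polygon>`. Its stroke #008000 means score at S413, F2099. After flipping Y the toolpath is (42.4313,40.9302) → (36.6088,46.5184) → (36.4431,54.5868) → (42.0313,60.4093) → (50.0997,60.5750) → (55.9222,54.9868) → (56.0879,46.9184) → (50.4997,41.0959) → (42.4313,40.9302), returning to the start.

Shape 4 is a quadratic bezier drawn with `<path>`. Its stroke #008000 means score at S413, F2099. After flipping Y the toolpath is (49.2672,112.5823) → (27.3366,102.4394) → (18.9574,77.3848) → (24.1294,37.4187).

Shape 5 is a open polyline drawn with `<polyline>`. Its stroke #008000 means score at S413, F2099. After flipping Y the toolpath is (54.5848,93.5056) → (57.0545,6.2992) → (39.3082,90.5530) → (31.8007,56.4246).

Shape 6 is a quadratic bezier drawn with `<path>`. Its stroke #008000 means score at S413, F2099. After flipping Y the toolpath is (53.4271,81.6716) → (42.7094,55.2536) → (29.8541,40.0400) → (14.8611,36.0306).

Shape 7 is a rectangle drawn with `<path>`. Its stroke #008000 means score at S413, F2099. After flipping Y the toolpath is (20.4262,63.5563) → (37.6554,63.5563) → (37.6554,30.7664) → (20.4262,30.7664) → (20.4262,63.5563), returning to the start.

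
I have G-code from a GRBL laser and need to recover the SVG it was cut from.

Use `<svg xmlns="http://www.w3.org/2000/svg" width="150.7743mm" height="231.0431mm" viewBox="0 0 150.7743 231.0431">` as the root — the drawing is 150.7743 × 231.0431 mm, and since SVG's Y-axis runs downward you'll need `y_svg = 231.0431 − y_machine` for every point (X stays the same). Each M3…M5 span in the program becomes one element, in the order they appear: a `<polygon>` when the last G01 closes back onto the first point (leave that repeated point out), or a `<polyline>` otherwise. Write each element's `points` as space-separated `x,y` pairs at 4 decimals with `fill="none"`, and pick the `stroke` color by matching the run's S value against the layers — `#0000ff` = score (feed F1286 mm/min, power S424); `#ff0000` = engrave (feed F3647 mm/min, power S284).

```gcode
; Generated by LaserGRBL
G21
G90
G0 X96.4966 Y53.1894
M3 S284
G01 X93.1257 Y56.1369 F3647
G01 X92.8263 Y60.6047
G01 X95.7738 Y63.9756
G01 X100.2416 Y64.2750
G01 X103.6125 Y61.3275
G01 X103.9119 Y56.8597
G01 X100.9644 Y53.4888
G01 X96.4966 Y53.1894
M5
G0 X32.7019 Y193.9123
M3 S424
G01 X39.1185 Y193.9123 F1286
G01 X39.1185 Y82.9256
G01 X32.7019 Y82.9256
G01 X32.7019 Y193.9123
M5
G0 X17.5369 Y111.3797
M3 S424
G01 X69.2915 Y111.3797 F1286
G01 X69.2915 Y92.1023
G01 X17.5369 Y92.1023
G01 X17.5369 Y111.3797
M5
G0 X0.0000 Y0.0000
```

Machine Y-up, SVG Y-down with viewBox height 231.0431, so y_svg = 231.0431 − y_machine; X carries over.

Run 1: S284 ⇒ engrave layer `#ff0000`. The run returns to its start, so emit a `<polygon>` with points (Y-flipped): 96.4966,177.8537 93.1257,174.9062 92.8263,170.4384 95.7738,167.0675 100.2416,166.7681 103.6125,169.7156 103.9119,174.1834 100.9644,177.5543.

Run 2: power S424 maps to stroke `#0000ff` (score). The run returns to its start, so emit a `<polygon>` with points (Y-flipped): 32.7019,37.1308 39.1185,37.1308 39.1185,148.1175 32.7019,148.1175.

Run 3: power S424 maps to stroke `#0000ff` (score). The run returns to its start, so emit a `<polygon>` with points (Y-flipped): 17.5369,119.6634 69.2915,119.6634 69.2915,138.9408 17.5369,138.9408.

<svg xmlns="http://www.w3.org/2000/svg" width="150.7743mm" height="231.0431mm" viewBox="0 0 150.7743 231.0431">
  <polygon points="96.4966,177.8537 93.1257,174.9062 92.8263,170.4384 95.7738,167.0675 100.2416,166.7681 103.6125,169.7156 103.9119,174.1834 100.9644,177.5543" fill="none" stroke="#ff0000"/>
  <polygon points="32.7019,37.1308 39.1185,37.1308 39.1185,148.1175 32.7019,148.1175" fill="none" stroke="#0000ff"/>
  <polygon points="17.5369,119.6634 69.2915,119.6634 69.2915,138.9408 17.5369,138.9408" fill="none" stroke="#0000ff"/>
</svg>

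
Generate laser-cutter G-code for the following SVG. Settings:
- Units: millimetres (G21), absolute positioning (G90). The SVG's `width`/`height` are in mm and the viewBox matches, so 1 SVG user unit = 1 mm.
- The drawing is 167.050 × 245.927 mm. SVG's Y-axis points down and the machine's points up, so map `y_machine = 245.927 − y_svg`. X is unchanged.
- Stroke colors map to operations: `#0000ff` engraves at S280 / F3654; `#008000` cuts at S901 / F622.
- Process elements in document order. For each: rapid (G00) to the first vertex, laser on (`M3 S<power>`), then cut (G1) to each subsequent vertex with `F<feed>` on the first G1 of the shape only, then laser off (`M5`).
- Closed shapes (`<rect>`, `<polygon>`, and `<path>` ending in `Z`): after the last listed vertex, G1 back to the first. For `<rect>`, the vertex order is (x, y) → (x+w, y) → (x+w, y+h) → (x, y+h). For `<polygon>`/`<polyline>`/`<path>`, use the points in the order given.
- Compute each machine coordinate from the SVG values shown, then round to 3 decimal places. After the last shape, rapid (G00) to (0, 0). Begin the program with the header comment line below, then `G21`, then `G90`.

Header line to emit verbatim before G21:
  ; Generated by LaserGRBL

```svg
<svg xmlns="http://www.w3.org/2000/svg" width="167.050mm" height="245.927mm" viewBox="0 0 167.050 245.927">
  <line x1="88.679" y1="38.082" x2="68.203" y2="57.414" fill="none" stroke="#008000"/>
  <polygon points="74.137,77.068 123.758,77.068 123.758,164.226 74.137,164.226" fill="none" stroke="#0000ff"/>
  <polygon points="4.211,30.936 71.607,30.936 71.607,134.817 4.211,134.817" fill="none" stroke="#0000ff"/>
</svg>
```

; Generated by LaserGRBL
G21
G90
G00 X88.679 Y207.845
M3 S901
G1 X68.203 Y188.513 F622
M5
G00 X74.137 Y168.859
M3 S280
G1 X123.758 Y168.859 F3654
G1 X123.758 Y81.701
G1 X74.137 Y81.701
G1 X74.137 Y168.859
M5
G00 X4.211 Y214.991
M3 S280
G1 X71.607 Y214.991 F3654
G1 X71.607 Y111.110
G1 X4.211 Y111.110
G1 X4.211 Y214.991
M5
G00 X0.000 Y0.000

viewBox `0 0 167.050 245.927` with mm width/height → 1 unit = 1 mm. Flip: y_m = 245.927 − y_svg.

**Shape 1** — `<line>` line segment, stroke `#008000` → cut (S901, F622). Machine vertices: (88.679,207.845) → (68.203,188.513). Open path.

**Shape 2** — `<polygon>` rectangle, stroke `#0000ff` → engrave (S280, F3654). Machine vertices: (74.137,168.859) → (123.758,168.859) → (123.758,81.701) → (74.137,81.701) → (74.137,168.859). Closed: final G1 returns to the first vertex.

**Shape 3** — `<polygon>` rectangle, stroke `#0000ff` → engrave (S280, F3654). Machine vertices: (4.211,214.991) → (71.607,214.991) → (71.607,111.110) → (4.211,111.110) → (4.211,214.991). Closed: final G1 returns to the first vertex.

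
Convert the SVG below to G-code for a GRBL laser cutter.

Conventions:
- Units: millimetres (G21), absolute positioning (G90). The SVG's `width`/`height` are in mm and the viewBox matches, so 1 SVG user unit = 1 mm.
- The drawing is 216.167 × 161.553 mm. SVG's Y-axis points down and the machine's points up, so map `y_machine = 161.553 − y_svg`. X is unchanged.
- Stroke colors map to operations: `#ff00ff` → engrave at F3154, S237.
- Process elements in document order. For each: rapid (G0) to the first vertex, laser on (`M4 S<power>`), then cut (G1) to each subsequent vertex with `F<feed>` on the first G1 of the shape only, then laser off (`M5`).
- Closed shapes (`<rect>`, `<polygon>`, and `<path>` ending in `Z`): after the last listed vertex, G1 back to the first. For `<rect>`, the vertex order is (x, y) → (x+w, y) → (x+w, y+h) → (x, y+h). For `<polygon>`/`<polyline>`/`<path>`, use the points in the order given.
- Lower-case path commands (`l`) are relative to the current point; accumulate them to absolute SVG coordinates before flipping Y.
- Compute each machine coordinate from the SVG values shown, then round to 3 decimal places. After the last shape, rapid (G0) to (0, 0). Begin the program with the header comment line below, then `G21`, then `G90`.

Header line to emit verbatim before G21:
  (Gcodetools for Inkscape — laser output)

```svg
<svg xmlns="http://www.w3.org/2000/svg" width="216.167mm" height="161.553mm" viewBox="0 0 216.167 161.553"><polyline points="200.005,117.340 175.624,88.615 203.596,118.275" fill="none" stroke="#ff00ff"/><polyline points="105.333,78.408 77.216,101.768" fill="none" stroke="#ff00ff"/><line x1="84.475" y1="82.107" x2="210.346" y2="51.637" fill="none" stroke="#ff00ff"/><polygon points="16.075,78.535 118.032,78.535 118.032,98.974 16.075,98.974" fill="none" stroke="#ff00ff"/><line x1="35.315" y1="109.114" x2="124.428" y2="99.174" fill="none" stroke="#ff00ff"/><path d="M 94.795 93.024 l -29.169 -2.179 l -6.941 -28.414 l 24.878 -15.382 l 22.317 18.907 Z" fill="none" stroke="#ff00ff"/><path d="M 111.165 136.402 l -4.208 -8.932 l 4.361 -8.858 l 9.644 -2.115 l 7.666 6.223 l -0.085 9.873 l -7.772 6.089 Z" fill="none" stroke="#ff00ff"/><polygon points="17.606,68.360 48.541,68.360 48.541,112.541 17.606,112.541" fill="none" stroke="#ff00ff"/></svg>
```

(Gcodetools for Inkscape — laser output)
G21
G90
G0 X200.005 Y44.213
M4 S237
G1 X175.624 Y72.938 F3154
G1 X203.596 Y43.278
M5
G0 X105.333 Y83.145
M4 S237
G1 X77.216 Y59.785 F3154
M5
G0 X84.475 Y79.446
M4 S237
G1 X210.346 Y109.916 F3154
M5
G0 X16.075 Y83.018
M4 S237
G1 X118.032 Y83.018 F3154
G1 X118.032 Y62.579
G1 X16.075 Y62.579
G1 X16.075 Y83.018
M5
G0 X35.315 Y52.439
M4 S237
G1 X124.428 Y62.379 F3154
M5
G0 X94.795 Y68.529
M4 S237
G1 X65.626 Y70.708 F3154
G1 X58.685 Y99.122
G1 X83.563 Y114.504
G1 X105.880 Y95.597
G1 X94.795 Y68.529
M5
G0 X111.165 Y25.151
M4 S237
G1 X106.957 Y34.083 F3154
G1 X111.318 Y42.941
G1 X120.962 Y45.056
G1 X128.628 Y38.833
G1 X128.543 Y28.960
G1 X120.771 Y22.871
G1 X111.165 Y25.151
M5
G0 X17.606 Y93.193
M4 S237
G1 X48.541 Y93.193 F3154
G1 X48.541 Y49.012
G1 X17.606 Y49.012
G1 X17.606 Y93.193
M5
G0 X0.000 Y0.000

Since the viewBox matches the mm dimensions, user units are millimetres directly. The only transform is the Y-flip y_m = 161.553 − y_svg.

Shape 1 is a open polyline drawn with `<polyline>`. Its stroke #ff00ff means engrave at S237, F3154. After flipping Y the toolpath is (200.005,44.213) → (175.624,72.938) → (203.596,43.278).

Shape 2 is a line segment drawn with `<polyline>`. Its stroke #ff00ff means engrave at S237, F3154. After flipping Y the toolpath is (105.333,83.145) → (77.216,59.785).

Shape 3 is a line segment drawn with `<line>`. Its stroke #ff00ff means engrave at S237, F3154. After flipping Y the toolpath is (84.475,79.446) → (210.346,109.916).

Shape 4 is a rectangle drawn with `<polygon>`. Its stroke #ff00ff means engrave at S237, F3154. After flipping Y the toolpath is (16.075,83.018) → (118.032,83.018) → (118.032,62.579) → (16.075,62.579) → (16.075,83.018), returning to the start.

Shape 5 is a line segment drawn with `<line>`. Its stroke #ff00ff means engrave at S237, F3154. After flipping Y the toolpath is (35.315,52.439) → (124.428,62.379).

Shape 6 is a regular polygon drawn with `<path>`. Its stroke #ff00ff means engrave at S237, F3154. After flipping Y the toolpath is (94.795,68.529) → (65.626,70.708) → (58.685,99.122) → (83.563,114.504) → (105.880,95.597) → (94.795,68.529), returning to the start.

Shape 7 is a regular polygon drawn with `<path>`. Its stroke #ff00ff means engrave at S237, F3154. After flipping Y the toolpath is (111.165,25.151) → (106.957,34.083) → (111.318,42.941) → (120.962,45.056) → (128.628,38.833) → (128.543,28.960) → (120.771,22.871) → (111.165,25.151), returning to the start.

Shape 8 is a rectangle drawn with `<polygon>`. Its stroke #ff00ff means engrave at S237, F3154. After flipping Y the toolpath is (17.606,93.193) → (48.541,93.193) → (48.541,49.012) → (17.606,49.012) → (17.606,93.193), returning to the start.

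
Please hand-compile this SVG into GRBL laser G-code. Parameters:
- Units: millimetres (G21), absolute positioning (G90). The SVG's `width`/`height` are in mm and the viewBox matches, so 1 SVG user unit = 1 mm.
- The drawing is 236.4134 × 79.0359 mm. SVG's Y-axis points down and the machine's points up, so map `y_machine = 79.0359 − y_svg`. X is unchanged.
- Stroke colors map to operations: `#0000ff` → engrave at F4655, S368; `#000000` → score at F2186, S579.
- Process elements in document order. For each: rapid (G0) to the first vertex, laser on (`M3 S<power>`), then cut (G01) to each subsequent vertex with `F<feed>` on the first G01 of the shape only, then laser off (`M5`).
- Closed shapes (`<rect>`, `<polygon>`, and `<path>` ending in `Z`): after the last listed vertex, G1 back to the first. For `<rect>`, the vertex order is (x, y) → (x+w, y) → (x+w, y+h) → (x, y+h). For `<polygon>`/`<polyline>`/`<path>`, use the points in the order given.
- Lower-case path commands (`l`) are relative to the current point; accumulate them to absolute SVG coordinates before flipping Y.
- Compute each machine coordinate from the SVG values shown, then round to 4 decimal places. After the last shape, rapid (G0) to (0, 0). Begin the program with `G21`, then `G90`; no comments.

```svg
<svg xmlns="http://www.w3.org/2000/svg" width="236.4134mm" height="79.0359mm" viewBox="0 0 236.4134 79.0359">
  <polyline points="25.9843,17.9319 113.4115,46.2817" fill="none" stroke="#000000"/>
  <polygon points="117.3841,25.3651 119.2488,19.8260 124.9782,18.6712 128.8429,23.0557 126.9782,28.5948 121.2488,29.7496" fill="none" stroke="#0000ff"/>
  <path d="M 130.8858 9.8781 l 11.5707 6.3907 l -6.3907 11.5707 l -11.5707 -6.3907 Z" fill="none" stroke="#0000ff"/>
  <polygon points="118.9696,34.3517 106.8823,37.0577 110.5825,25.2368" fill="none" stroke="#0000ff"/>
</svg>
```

G21
G90
G0 X25.9843 Y61.1040
M3 S579
G01 X113.4115 Y32.7542 F2186
M5
G0 X117.3841 Y53.6708
M3 S368
G01 X119.2488 Y59.2099 F4655
G01 X124.9782 Y60.3647
G01 X128.8429 Y55.9802
G01 X126.9782 Y50.4411
G01 X121.2488 Y49.2863
G01 X117.3841 Y53.6708
M5
G0 X130.8858 Y69.1578
M3 S368
G01 X142.4565 Y62.7671 F4655
G01 X136.0658 Y51.1964
G01 X124.4951 Y57.5871
G01 X130.8858 Y69.1578
M5
G0 X118.9696 Y44.6842
M3 S368
G01 X106.8823 Y41.9782 F4655
G01 X110.5825 Y53.7991
G01 X118.9696 Y44.6842
M5
G0 X0.0000 Y0.0000

Since the viewBox matches the mm dimensions, user units are millimetres directly. The only transform is the Y-flip y_m = 79.0359 − y_svg.

Shape 1 is a line segment drawn with `<polyline>`. Its stroke #000000 means score at S579, F2186. After flipping Y the toolpath is (25.9843,61.1040) → (113.4115,32.7542).

Shape 2 is a regular polygon drawn with `<polygon>`. Its stroke #0000ff means engrave at S368, F4655. After flipping Y the toolpath is (117.3841,53.6708) → (119.2488,59.2099) → (124.9782,60.3647) → (128.8429,55.9802) → (126.9782,50.4411) → (121.2488,49.2863) → (117.3841,53.6708), returning to the start.

Shape 3 is a regular polygon drawn with `<path>`. Its stroke #0000ff means engrave at S368, F4655. After flipping Y the toolpath is (130.8858,69.1578) → (142.4565,62.7671) → (136.0658,51.1964) → (124.4951,57.5871) → (130.8858,69.1578), returning to the start.

Shape 4 is a regular polygon drawn with `<polygon>`. Its stroke #0000ff means engrave at S368, F4655. After flipping Y the toolpath is (118.9696,44.6842) → (106.8823,41.9782) → (110.5825,53.7991) → (118.9696,44.6842), returning to the start.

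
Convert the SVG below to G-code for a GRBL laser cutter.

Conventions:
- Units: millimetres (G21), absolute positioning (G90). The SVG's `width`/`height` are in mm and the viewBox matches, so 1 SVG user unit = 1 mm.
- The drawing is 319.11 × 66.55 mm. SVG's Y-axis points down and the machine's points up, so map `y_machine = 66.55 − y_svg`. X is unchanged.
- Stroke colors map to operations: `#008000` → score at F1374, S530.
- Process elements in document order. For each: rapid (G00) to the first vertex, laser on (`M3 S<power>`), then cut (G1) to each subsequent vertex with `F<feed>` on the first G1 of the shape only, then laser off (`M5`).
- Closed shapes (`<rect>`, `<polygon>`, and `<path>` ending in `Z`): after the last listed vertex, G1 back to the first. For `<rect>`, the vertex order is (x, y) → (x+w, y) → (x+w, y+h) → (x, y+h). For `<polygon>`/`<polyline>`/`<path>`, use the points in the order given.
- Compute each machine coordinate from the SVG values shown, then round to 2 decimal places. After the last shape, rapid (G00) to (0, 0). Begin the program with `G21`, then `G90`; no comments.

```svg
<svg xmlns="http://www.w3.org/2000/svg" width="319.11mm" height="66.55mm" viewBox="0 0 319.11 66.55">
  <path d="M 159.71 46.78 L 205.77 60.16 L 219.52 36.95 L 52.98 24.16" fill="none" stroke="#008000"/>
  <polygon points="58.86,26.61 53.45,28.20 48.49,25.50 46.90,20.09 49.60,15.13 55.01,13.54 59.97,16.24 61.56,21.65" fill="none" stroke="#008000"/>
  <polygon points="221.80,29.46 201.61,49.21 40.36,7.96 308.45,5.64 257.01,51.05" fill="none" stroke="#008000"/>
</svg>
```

Since the viewBox matches the mm dimensions, user units are millimetres directly. The only transform is the Y-flip y_m = 66.55 − y_svg.

Shape 1 is a open polyline drawn with `<path>`. Its stroke #008000 means score at S530, F1374. After flipping Y the toolpath is (159.71,19.77) → (205.77,6.39) → (219.52,29.60) → (52.98,42.39).

Shape 2 is a regular polygon drawn with `<polygon>`. Its stroke #008000 means score at S530, F1374. After flipping Y the toolpath is (58.86,39.94) → (53.45,38.35) → (48.49,41.05) → (46.90,46.46) → (49.60,51.42) → (55.01,53.01) → (59.97,50.31) → (61.56,44.90) → (58.86,39.94), returning to the start.

Shape 3 is a closed polygon drawn with `<polygon>`. Its stroke #008000 means score at S530, F1374. After flipping Y the toolpath is (221.80,37.09) → (201.61,17.34) → (40.36,58.59) → (308.45,60.91) → (257.01,15.50) → (221.80,37.09), returning to the start.

G21
G90
G00 X159.71 Y19.77
M3 S530
G1 X205.77 Y6.39 F1374
G1 X219.52 Y29.60
G1 X52.98 Y42.39
M5
G00 X58.86 Y39.94
M3 S530
G1 X53.45 Y38.35 F1374
G1 X48.49 Y41.05
G1 X46.90 Y46.46
G1 X49.60 Y51.42
G1 X55.01 Y53.01
G1 X59.97 Y50.31
G1 X61.56 Y44.90
G1 X58.86 Y39.94
M5
G00 X221.80 Y37.09
M3 S530
G1 X201.61 Y17.34 F1374
G1 X40.36 Y58.59
G1 X308.45 Y60.91
G1 X257.01 Y15.50
G1 X221.80 Y37.09
M5
G00 X0.00 Y0.00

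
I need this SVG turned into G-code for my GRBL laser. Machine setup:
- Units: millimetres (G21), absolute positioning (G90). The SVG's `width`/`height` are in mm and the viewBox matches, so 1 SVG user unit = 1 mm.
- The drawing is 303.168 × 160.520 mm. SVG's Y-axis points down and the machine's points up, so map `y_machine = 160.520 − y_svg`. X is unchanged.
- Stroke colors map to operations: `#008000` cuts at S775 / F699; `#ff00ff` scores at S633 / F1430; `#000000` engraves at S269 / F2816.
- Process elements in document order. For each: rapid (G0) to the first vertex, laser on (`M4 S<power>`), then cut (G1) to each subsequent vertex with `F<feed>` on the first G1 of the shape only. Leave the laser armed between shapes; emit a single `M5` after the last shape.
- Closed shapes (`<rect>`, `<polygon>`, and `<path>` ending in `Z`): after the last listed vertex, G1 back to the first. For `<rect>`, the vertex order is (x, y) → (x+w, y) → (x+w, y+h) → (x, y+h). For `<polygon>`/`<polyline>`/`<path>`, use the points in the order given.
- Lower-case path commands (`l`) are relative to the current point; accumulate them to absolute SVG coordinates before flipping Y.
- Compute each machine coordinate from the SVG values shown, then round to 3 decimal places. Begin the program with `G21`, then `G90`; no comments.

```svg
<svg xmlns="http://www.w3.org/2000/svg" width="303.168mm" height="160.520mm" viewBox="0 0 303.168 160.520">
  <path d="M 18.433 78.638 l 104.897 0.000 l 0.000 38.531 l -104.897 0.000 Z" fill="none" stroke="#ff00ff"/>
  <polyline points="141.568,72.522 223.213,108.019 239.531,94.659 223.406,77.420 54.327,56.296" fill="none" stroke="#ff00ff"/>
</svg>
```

G21
G90
G0 X18.433 Y81.882
M4 S633
G1 X123.330 Y81.882 F1430
G1 X123.330 Y43.351
G1 X18.433 Y43.351
G1 X18.433 Y81.882
G0 X141.568 Y87.998
M4 S633
G1 X223.213 Y52.501 F1430
G1 X239.531 Y65.861
G1 X223.406 Y83.100
G1 X54.327 Y104.224
M5

1 u = 1 mm; y_m = 160.520 − y.

[1] `<path>` rectangle, #ff00ff→score S633 F1430: (18.433,81.882) → (123.330,81.882) → (123.330,43.351) → (18.433,43.351) → (18.433,81.882) (closed)

[2] `<polyline>` open polyline, #ff00ff→score S633 F1430: (141.568,87.998) → (223.213,52.501) → (239.531,65.861) → (223.406,83.100) → (54.327,104.224)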